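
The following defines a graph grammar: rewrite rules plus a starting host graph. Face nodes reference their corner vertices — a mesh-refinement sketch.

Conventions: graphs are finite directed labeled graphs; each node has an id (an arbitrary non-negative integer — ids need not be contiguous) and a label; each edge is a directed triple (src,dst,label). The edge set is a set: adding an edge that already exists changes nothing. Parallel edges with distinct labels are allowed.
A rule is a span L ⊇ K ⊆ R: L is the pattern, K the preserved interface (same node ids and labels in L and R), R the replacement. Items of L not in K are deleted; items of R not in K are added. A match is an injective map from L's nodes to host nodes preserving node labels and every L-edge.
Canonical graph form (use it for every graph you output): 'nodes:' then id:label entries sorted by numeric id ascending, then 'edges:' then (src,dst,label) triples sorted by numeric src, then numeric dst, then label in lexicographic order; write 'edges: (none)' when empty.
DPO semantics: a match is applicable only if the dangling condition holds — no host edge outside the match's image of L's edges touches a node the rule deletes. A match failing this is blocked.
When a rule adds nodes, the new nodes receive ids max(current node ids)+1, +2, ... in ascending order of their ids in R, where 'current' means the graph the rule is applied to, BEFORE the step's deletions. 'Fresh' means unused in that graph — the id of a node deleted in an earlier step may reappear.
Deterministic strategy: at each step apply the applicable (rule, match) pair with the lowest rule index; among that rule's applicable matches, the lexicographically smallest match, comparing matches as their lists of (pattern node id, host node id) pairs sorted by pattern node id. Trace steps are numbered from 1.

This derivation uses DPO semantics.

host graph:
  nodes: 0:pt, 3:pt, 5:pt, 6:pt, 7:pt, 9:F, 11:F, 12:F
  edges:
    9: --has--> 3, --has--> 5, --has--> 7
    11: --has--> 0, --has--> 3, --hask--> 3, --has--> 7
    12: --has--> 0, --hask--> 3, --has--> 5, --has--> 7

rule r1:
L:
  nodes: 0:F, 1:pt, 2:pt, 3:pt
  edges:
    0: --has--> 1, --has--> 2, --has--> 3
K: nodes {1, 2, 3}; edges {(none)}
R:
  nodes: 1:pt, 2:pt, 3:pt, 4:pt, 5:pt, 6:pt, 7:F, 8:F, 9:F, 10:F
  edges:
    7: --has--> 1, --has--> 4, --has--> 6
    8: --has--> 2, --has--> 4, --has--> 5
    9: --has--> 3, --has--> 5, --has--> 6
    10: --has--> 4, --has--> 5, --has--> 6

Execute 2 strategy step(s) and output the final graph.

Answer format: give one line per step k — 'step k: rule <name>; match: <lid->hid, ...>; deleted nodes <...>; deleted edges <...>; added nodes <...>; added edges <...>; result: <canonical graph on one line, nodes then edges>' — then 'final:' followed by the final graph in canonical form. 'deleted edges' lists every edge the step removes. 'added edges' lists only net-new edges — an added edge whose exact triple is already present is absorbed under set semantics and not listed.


step 1: rule r1; match: 0->9, 1->3, 2->5, 3->7; deleted nodes 9; deleted edges (9,3,has); (9,5,has); (9,7,has); added nodes 13, 14, 15, 16, 17, 18, 19; added edges (16,3,has); (16,13,has); (16,15,has); (17,5,has); (17,13,has); (17,14,has); (18,7,has); (18,14,has); (18,15,has); (19,13,has); (19,14,has); (19,15,has); result: nodes: 0:pt, 3:pt, 5:pt, 6:pt, 7:pt, 11:F, 12:F, 13:pt, 14:pt, 15:pt, 16:F, 17:F, 18:F, 19:F edges: (11,0,has); (11,3,has); (11,3,hask); (11,7,has); (12,0,has); (12,3,hask); (12,5,has); (12,7,has); (16,3,has); (16,13,has); (16,15,has); (17,5,has); (17,13,has); (17,14,has); (18,7,has); (18,14,has); (18,15,has); (19,13,has); (19,14,has); (19,15,has)
step 2: rule r1; match: 0->16, 1->3, 2->13, 3->15; deleted nodes 16; deleted edges (16,3,has); (16,13,has); (16,15,has); added nodes 20, 21, 22, 23, 24, 25, 26; added edges (23,3,has); (23,20,has); (23,22,has); (24,13,has); (24,20,has); (24,21,has); (25,15,has); (25,21,has); (25,22,has); (26,20,has); (26,21,has); (26,22,has); result: nodes: 0:pt, 3:pt, 5:pt, 6:pt, 7:pt, 11:F, 12:F, 13:pt, 14:pt, 15:pt, 17:F, 18:F, 19:F, 20:pt, 21:pt, 22:pt, 23:F, 24:F, 25:F, 26:F edges: (11,0,has); (11,3,has); (11,3,hask); (11,7,has); (12,0,has); (12,3,hask); (12,5,has); (12,7,has); (17,5,has); (17,13,has); (17,14,has); (18,7,has); (18,14,has); (18,15,has); (19,13,has); (19,14,has); (19,15,has); (23,3,has); (23,20,has); (23,22,has); (24,13,has); (24,20,has); (24,21,has); (25,15,has); (25,21,has); (25,22,has); (26,20,has); (26,21,has); (26,22,has)
final:
nodes: 0:pt, 3:pt, 5:pt, 6:pt, 7:pt, 11:F, 12:F, 13:pt, 14:pt, 15:pt, 17:F, 18:F, 19:F, 20:pt, 21:pt, 22:pt, 23:F, 24:F, 25:F, 26:F
edges: (11,0,has); (11,3,has); (11,3,hask); (11,7,has); (12,0,has); (12,3,hask); (12,5,has); (12,7,has); (17,5,has); (17,13,has); (17,14,has); (18,7,has); (18,14,has); (18,15,has); (19,13,has); (19,14,has); (19,15,has); (23,3,has); (23,20,has); (23,22,has); (24,13,has); (24,20,has); (24,21,has); (25,15,has); (25,21,has); (25,22,has); (26,20,has); (26,21,has); (26,22,has)


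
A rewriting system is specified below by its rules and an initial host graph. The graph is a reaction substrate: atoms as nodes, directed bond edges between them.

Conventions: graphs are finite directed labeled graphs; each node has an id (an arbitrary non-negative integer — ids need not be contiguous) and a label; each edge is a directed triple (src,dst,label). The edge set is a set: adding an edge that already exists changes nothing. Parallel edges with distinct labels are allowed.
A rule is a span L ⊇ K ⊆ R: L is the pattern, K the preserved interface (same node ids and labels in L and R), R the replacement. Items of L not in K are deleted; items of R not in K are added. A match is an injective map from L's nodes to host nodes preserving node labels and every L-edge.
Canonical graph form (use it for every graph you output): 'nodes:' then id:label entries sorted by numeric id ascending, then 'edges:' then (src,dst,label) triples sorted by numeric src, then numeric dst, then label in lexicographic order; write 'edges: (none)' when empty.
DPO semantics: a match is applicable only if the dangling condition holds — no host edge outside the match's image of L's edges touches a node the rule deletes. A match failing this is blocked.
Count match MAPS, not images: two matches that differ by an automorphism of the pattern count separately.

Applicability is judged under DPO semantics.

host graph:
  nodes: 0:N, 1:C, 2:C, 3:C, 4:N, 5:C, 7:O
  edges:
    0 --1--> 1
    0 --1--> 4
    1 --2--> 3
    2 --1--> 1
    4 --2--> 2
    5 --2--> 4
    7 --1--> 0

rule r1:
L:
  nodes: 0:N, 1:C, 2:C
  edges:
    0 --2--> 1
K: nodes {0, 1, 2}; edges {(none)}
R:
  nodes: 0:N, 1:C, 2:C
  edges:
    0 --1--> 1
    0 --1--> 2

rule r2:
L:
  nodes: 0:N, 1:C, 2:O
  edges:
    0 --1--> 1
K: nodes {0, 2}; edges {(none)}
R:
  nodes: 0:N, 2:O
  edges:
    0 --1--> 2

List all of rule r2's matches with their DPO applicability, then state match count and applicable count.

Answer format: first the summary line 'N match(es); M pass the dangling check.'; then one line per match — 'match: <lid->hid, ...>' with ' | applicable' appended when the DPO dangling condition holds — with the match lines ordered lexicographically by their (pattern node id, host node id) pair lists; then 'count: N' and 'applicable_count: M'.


1 match(es); 0 pass the dangling check.
match: 0->0, 1->1, 2->7
count: 1
applicable_count: 0


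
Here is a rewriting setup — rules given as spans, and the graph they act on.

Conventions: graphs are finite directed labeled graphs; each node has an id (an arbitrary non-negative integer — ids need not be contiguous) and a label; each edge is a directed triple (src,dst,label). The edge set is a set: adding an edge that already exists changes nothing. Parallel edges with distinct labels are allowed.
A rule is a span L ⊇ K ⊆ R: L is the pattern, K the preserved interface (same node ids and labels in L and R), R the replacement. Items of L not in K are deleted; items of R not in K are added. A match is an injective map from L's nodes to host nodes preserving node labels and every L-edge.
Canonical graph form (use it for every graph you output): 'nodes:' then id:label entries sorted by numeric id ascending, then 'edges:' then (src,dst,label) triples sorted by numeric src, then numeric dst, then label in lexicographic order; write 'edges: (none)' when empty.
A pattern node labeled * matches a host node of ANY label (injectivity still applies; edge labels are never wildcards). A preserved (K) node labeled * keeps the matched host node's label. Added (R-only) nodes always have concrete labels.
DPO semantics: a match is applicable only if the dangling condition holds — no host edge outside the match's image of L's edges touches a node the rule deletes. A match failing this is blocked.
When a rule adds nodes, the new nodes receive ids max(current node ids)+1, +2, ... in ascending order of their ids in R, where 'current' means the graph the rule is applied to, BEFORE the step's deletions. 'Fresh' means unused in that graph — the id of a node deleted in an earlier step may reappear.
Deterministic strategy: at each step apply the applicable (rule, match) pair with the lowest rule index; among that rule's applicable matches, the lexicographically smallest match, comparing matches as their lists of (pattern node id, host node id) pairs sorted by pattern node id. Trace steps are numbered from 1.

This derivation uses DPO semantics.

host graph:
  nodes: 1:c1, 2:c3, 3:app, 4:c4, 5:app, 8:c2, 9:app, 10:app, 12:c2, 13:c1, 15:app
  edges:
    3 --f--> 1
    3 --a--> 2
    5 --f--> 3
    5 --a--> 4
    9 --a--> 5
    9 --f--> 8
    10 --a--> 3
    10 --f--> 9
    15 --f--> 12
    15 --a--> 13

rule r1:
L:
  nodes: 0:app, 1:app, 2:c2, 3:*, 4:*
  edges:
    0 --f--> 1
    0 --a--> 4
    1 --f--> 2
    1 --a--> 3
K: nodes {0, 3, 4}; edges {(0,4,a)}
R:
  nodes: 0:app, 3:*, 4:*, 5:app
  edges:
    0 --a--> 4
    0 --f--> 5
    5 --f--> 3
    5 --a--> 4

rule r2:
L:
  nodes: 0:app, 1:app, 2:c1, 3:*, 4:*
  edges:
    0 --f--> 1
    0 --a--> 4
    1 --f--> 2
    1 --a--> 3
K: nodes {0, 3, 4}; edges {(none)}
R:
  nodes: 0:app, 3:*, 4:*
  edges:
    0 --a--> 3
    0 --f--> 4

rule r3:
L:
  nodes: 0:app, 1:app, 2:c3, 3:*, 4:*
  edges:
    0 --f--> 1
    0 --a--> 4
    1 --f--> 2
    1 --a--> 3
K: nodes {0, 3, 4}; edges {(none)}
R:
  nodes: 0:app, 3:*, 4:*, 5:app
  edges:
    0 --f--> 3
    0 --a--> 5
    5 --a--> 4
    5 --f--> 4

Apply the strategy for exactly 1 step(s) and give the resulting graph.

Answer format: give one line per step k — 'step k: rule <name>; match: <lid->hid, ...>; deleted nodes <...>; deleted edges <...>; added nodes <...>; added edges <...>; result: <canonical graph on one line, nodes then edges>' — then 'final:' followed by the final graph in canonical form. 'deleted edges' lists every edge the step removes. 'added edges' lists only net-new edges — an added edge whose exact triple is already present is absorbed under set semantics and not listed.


step 1: rule r1; match: 0->10, 1->9, 2->8, 3->5, 4->3; deleted nodes 8, 9; deleted edges (9,5,a); (9,8,f); (10,9,f); added nodes 16; added edges (10,16,f); (16,3,a); (16,5,f); result: nodes: 1:c1, 2:c3, 3:app, 4:c4, 5:app, 10:app, 12:c2, 13:c1, 15:app, 16:app edges: (3,1,f); (3,2,a); (5,3,f); (5,4,a); (10,3,a); (10,16,f); (15,12,f); (15,13,a); (16,3,a); (16,5,f)
final:
nodes: 1:c1, 2:c3, 3:app, 4:c4, 5:app, 10:app, 12:c2, 13:c1, 15:app, 16:app
edges: (3,1,f); (3,2,a); (5,3,f); (5,4,a); (10,3,a); (10,16,f); (15,12,f); (15,13,a); (16,3,a); (16,5,f)


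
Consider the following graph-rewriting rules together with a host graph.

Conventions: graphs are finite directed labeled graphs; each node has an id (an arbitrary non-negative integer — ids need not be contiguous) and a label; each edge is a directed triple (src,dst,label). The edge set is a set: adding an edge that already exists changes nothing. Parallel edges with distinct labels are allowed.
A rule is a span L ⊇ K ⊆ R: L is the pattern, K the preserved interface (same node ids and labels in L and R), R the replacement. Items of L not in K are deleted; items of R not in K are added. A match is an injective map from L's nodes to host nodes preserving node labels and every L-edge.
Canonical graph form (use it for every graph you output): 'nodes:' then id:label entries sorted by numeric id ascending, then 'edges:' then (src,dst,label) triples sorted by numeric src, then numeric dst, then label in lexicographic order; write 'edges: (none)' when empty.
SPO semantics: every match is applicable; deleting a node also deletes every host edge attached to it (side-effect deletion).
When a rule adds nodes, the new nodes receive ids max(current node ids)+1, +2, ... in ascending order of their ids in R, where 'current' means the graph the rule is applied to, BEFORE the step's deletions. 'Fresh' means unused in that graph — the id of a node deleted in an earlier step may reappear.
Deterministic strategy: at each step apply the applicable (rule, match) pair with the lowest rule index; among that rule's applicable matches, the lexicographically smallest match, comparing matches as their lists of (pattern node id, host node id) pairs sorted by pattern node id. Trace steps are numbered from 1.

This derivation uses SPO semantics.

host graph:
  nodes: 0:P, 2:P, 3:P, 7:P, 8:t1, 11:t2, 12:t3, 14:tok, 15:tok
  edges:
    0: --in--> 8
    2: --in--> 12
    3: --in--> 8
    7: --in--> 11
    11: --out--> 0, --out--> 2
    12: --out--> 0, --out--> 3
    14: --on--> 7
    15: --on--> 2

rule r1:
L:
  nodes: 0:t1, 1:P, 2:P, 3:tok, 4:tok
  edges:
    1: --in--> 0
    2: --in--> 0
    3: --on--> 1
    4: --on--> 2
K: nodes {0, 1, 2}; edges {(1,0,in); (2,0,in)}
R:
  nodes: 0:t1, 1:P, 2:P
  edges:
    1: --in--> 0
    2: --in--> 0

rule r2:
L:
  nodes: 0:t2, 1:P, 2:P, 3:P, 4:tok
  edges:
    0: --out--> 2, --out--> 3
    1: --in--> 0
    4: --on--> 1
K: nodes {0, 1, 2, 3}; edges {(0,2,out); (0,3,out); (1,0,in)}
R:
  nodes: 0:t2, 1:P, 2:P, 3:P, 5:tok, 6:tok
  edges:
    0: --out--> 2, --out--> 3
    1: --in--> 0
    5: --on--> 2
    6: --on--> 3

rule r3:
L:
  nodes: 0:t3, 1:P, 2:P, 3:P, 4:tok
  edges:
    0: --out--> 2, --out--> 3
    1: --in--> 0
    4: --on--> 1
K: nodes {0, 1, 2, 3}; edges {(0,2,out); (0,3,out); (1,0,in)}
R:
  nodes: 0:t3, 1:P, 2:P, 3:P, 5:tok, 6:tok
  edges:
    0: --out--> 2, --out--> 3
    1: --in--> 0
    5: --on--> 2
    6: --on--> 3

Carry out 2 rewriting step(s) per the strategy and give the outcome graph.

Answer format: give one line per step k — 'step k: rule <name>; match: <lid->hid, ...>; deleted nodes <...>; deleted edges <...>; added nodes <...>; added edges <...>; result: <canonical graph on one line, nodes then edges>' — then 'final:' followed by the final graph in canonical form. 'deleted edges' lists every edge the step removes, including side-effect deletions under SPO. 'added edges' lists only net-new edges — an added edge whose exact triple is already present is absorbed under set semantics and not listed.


step 1: rule r2; match: 0->11, 1->7, 2->0, 3->2, 4->14; deleted nodes 14; deleted edges (14,7,on); added nodes 16, 17; added edges (16,0,on); (17,2,on); result: nodes: 0:P, 2:P, 3:P, 7:P, 8:t1, 11:t2, 12:t3, 15:tok, 16:tok, 17:tok edges: (0,8,in); (2,12,in); (3,8,in); (7,11,in); (11,0,out); (11,2,out); (12,0,out); (12,3,out); (15,2,on); (16,0,on); (17,2,on)
step 2: rule r3; match: 0->12, 1->2, 2->0, 3->3, 4->15; deleted nodes 15; deleted edges (15,2,on); added nodes 18, 19; added edges (18,0,on); (19,3,on); result: nodes: 0:P, 2:P, 3:P, 7:P, 8:t1, 11:t2, 12:t3, 16:tok, 17:tok, 18:tok, 19:tok edges: (0,8,in); (2,12,in); (3,8,in); (7,11,in); (11,0,out); (11,2,out); (12,0,out); (12,3,out); (16,0,on); (17,2,on); (18,0,on); (19,3,on)
final:
nodes: 0:P, 2:P, 3:P, 7:P, 8:t1, 11:t2, 12:t3, 16:tok, 17:tok, 18:tok, 19:tok
edges: (0,8,in); (2,12,in); (3,8,in); (7,11,in); (11,0,out); (11,2,out); (12,0,out); (12,3,out); (16,0,on); (17,2,on); (18,0,on); (19,3,on)


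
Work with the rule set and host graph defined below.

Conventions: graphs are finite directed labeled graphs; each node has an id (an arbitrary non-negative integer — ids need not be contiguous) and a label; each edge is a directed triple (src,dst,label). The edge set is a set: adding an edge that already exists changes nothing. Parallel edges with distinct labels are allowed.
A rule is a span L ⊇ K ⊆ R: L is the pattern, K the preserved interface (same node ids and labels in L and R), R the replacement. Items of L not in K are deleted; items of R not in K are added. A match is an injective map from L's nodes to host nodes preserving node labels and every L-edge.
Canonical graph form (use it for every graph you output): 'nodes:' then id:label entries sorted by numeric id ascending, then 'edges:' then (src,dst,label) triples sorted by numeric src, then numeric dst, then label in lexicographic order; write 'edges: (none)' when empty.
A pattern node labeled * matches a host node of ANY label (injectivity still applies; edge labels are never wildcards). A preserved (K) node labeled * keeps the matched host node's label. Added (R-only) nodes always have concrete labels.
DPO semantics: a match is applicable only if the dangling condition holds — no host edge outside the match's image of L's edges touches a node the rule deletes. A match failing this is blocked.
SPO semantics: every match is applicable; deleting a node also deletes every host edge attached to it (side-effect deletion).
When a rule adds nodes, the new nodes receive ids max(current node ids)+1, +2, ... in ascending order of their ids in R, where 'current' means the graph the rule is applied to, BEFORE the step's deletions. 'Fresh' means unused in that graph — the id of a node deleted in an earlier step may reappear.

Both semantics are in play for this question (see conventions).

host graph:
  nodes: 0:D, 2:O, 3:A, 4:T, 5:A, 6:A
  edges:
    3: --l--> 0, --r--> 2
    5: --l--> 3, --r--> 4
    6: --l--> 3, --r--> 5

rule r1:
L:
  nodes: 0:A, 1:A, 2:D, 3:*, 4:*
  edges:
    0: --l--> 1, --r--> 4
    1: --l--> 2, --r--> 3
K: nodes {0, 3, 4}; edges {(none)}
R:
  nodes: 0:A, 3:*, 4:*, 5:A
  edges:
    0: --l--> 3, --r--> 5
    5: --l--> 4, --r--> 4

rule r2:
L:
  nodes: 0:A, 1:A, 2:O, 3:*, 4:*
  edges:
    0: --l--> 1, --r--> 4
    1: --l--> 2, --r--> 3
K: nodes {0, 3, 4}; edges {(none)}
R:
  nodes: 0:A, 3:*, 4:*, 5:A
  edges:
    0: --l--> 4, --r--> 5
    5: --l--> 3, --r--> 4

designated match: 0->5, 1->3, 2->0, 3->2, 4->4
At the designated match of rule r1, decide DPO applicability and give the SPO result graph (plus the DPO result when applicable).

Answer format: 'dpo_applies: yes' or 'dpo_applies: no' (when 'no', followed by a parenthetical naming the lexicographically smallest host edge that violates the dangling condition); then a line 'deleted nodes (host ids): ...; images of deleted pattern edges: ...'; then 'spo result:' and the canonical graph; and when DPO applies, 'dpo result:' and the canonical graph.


dpo_applies: no
(the rule deletes node 3, which keeps host edge (6,3,l) outside the match image — the dangling condition fails, DPO blocks; SPO proceeds and side-deletes such edges)
deleted nodes (host ids): 0, 3; images of deleted pattern edges: (3,0,l); (3,2,r); (5,3,l); (5,4,r)
spo result:
nodes: 2:O, 4:T, 5:A, 6:A, 7:A
edges: (5,2,l); (5,7,r); (6,5,r); (7,4,l); (7,4,r)


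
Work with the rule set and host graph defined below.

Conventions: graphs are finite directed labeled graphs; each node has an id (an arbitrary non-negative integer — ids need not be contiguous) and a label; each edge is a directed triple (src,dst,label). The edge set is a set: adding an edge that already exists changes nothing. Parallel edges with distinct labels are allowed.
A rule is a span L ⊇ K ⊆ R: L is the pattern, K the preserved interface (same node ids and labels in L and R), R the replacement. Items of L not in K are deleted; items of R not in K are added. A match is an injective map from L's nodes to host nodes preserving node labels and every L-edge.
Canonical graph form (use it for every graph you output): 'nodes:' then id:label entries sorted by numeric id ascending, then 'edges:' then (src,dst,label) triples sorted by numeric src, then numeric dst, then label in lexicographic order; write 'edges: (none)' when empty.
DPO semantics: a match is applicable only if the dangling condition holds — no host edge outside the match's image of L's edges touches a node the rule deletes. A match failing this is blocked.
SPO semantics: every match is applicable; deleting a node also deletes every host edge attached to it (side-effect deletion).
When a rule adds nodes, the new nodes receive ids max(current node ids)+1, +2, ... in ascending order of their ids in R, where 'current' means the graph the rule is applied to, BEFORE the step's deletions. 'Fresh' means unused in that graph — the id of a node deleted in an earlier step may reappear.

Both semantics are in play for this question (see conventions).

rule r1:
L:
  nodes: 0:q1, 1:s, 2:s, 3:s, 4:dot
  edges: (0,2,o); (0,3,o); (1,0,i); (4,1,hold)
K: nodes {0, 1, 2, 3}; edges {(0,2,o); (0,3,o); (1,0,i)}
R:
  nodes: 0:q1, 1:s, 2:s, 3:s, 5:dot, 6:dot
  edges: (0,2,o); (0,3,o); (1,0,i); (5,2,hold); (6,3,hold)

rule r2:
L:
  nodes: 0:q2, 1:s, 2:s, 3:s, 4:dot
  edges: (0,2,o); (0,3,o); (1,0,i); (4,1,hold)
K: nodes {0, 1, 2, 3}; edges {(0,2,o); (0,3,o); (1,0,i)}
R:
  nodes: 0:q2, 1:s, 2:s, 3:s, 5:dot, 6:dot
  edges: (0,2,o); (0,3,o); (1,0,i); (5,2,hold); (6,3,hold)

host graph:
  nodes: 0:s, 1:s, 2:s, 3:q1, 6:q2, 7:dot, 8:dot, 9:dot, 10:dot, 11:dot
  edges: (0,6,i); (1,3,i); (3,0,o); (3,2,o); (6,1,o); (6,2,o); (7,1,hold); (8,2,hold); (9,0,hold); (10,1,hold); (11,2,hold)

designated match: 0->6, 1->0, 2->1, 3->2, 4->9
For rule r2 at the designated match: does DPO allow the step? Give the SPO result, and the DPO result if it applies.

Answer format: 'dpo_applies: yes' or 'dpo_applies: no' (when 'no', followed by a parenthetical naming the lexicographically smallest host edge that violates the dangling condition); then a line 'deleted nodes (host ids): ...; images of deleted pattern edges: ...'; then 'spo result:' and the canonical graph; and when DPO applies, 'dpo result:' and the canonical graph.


dpo_applies: yes
deleted nodes (host ids): 9; images of deleted pattern edges: (9,0,hold)
spo result:
nodes: 0:s, 1:s, 2:s, 3:q1, 6:q2, 7:dot, 8:dot, 10:dot, 11:dot, 12:dot, 13:dot
edges: (0,6,i); (1,3,i); (3,0,o); (3,2,o); (6,1,o); (6,2,o); (7,1,hold); (8,2,hold); (10,1,hold); (11,2,hold); (12,1,hold); (13,2,hold)
dpo result:
nodes: 0:s, 1:s, 2:s, 3:q1, 6:q2, 7:dot, 8:dot, 10:dot, 11:dot, 12:dot, 13:dot
edges: (0,6,i); (1,3,i); (3,0,o); (3,2,o); (6,1,o); (6,2,o); (7,1,hold); (8,2,hold); (10,1,hold); (11,2,hold); (12,1,hold); (13,2,hold)


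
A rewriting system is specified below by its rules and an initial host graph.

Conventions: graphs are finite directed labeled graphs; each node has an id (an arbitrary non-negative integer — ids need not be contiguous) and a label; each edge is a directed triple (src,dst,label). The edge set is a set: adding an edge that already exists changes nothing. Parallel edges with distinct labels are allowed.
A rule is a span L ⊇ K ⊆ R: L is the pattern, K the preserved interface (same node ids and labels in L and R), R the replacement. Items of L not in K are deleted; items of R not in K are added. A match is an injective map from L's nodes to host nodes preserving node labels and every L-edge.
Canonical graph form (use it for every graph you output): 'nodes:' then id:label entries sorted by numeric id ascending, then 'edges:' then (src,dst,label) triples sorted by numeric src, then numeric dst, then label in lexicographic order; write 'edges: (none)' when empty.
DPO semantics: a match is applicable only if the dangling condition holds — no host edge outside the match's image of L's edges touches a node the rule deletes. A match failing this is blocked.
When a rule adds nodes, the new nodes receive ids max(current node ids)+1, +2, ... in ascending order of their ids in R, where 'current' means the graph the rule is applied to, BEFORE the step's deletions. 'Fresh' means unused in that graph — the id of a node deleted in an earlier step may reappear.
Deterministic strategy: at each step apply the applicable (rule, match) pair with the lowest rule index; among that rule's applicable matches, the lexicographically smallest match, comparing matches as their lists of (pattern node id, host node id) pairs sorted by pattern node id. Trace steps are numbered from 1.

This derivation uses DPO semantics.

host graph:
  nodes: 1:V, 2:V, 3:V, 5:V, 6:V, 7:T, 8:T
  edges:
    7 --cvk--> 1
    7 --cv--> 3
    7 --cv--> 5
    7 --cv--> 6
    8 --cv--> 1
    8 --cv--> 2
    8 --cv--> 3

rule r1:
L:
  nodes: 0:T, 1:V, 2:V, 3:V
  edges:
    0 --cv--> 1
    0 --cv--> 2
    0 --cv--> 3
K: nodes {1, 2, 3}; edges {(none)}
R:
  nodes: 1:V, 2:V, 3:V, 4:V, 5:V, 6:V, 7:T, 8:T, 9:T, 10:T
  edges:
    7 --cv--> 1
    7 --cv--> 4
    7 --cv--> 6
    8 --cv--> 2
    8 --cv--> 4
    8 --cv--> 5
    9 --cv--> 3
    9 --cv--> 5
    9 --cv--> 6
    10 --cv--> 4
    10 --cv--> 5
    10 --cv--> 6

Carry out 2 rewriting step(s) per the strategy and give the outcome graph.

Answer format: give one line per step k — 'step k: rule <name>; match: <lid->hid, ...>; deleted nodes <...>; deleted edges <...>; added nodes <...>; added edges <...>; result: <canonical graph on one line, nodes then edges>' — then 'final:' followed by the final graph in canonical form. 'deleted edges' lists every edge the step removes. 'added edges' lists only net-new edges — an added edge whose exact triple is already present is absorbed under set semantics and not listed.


step 1: rule r1; match: 0->8, 1->1, 2->2, 3->3; deleted nodes 8; deleted edges (8,1,cv); (8,2,cv); (8,3,cv); added nodes 9, 10, 11, 12, 13, 14, 15; added edges (12,1,cv); (12,9,cv); (12,11,cv); (13,2,cv); (13,9,cv); (13,10,cv); (14,3,cv); (14,10,cv); (14,11,cv); (15,9,cv); (15,10,cv); (15,11,cv); result: nodes: 1:V, 2:V, 3:V, 5:V, 6:V, 7:T, 9:V, 10:V, 11:V, 12:T, 13:T, 14:T, 15:T edges: (7,1,cvk); (7,3,cv); (7,5,cv); (7,6,cv); (12,1,cv); (12,9,cv); (12,11,cv); (13,2,cv); (13,9,cv); (13,10,cv); (14,3,cv); (14,10,cv); (14,11,cv); (15,9,cv); (15,10,cv); (15,11,cv)
step 2: rule r1; match: 0->12, 1->1, 2->9, 3->11; deleted nodes 12; deleted edges (12,1,cv); (12,9,cv); (12,11,cv); added nodes 16, 17, 18, 19, 20, 21, 22; added edges (19,1,cv); (19,16,cv); (19,18,cv); (20,9,cv); (20,16,cv); (20,17,cv); (21,11,cv); (21,17,cv); (21,18,cv); (22,16,cv); (22,17,cv); (22,18,cv); result: nodes: 1:V, 2:V, 3:V, 5:V, 6:V, 7:T, 9:V, 10:V, 11:V, 13:T, 14:T, 15:T, 16:V, 17:V, 18:V, 19:T, 20:T, 21:T, 22:T edges: (7,1,cvk); (7,3,cv); (7,5,cv); (7,6,cv); (13,2,cv); (13,9,cv); (13,10,cv); (14,3,cv); (14,10,cv); (14,11,cv); (15,9,cv); (15,10,cv); (15,11,cv); (19,1,cv); (19,16,cv); (19,18,cv); (20,9,cv); (20,16,cv); (20,17,cv); (21,11,cv); (21,17,cv); (21,18,cv); (22,16,cv); (22,17,cv); (22,18,cv)
final:
nodes: 1:V, 2:V, 3:V, 5:V, 6:V, 7:T, 9:V, 10:V, 11:V, 13:T, 14:T, 15:T, 16:V, 17:V, 18:V, 19:T, 20:T, 21:T, 22:T
edges: (7,1,cvk); (7,3,cv); (7,5,cv); (7,6,cv); (13,2,cv); (13,9,cv); (13,10,cv); (14,3,cv); (14,10,cv); (14,11,cv); (15,9,cv); (15,10,cv); (15,11,cv); (19,1,cv); (19,16,cv); (19,18,cv); (20,9,cv); (20,16,cv); (20,17,cv); (21,11,cv); (21,17,cv); (21,18,cv); (22,16,cv); (22,17,cv); (22,18,cv)


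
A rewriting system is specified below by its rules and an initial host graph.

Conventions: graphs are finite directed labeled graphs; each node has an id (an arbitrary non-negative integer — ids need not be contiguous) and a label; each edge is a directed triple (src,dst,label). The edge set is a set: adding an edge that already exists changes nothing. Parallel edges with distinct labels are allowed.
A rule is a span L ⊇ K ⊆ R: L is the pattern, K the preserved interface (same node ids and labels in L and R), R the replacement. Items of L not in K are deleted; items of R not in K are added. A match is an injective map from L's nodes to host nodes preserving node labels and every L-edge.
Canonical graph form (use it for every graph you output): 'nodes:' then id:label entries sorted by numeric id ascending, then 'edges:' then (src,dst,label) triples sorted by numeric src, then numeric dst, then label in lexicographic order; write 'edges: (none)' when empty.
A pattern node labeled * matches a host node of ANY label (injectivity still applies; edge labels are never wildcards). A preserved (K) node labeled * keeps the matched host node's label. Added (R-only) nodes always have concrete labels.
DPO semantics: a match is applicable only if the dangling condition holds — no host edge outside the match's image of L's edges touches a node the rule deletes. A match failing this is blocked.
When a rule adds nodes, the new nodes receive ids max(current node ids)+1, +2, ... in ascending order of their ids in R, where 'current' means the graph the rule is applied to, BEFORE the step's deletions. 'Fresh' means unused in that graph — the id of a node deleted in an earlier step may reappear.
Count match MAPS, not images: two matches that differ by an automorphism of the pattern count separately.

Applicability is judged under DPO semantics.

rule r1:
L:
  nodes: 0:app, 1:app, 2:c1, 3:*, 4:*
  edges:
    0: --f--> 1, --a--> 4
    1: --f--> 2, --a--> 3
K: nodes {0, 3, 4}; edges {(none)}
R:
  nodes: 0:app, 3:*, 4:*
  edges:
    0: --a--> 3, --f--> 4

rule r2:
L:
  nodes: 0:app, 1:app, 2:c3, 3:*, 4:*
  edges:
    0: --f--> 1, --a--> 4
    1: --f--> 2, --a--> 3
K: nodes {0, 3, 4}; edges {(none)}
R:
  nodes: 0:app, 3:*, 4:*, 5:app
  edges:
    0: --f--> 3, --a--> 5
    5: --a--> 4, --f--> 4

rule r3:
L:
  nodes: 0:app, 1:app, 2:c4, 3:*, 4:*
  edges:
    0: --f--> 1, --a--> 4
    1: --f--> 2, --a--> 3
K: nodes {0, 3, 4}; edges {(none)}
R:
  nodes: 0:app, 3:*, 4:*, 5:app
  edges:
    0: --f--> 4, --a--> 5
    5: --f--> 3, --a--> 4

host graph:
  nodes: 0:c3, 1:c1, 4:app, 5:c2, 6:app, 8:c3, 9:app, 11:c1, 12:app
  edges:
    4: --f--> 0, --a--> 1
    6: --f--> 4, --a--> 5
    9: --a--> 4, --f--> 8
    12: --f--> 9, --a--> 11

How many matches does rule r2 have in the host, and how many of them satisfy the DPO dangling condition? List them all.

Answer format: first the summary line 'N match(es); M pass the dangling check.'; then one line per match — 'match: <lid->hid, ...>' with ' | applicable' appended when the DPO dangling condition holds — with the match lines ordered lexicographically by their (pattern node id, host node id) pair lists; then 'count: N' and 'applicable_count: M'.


2 match(es); 1 pass the dangling check.
match: 0->6, 1->4, 2->0, 3->1, 4->5
match: 0->12, 1->9, 2->8, 3->4, 4->11 | applicable
count: 2
applicable_count: 1


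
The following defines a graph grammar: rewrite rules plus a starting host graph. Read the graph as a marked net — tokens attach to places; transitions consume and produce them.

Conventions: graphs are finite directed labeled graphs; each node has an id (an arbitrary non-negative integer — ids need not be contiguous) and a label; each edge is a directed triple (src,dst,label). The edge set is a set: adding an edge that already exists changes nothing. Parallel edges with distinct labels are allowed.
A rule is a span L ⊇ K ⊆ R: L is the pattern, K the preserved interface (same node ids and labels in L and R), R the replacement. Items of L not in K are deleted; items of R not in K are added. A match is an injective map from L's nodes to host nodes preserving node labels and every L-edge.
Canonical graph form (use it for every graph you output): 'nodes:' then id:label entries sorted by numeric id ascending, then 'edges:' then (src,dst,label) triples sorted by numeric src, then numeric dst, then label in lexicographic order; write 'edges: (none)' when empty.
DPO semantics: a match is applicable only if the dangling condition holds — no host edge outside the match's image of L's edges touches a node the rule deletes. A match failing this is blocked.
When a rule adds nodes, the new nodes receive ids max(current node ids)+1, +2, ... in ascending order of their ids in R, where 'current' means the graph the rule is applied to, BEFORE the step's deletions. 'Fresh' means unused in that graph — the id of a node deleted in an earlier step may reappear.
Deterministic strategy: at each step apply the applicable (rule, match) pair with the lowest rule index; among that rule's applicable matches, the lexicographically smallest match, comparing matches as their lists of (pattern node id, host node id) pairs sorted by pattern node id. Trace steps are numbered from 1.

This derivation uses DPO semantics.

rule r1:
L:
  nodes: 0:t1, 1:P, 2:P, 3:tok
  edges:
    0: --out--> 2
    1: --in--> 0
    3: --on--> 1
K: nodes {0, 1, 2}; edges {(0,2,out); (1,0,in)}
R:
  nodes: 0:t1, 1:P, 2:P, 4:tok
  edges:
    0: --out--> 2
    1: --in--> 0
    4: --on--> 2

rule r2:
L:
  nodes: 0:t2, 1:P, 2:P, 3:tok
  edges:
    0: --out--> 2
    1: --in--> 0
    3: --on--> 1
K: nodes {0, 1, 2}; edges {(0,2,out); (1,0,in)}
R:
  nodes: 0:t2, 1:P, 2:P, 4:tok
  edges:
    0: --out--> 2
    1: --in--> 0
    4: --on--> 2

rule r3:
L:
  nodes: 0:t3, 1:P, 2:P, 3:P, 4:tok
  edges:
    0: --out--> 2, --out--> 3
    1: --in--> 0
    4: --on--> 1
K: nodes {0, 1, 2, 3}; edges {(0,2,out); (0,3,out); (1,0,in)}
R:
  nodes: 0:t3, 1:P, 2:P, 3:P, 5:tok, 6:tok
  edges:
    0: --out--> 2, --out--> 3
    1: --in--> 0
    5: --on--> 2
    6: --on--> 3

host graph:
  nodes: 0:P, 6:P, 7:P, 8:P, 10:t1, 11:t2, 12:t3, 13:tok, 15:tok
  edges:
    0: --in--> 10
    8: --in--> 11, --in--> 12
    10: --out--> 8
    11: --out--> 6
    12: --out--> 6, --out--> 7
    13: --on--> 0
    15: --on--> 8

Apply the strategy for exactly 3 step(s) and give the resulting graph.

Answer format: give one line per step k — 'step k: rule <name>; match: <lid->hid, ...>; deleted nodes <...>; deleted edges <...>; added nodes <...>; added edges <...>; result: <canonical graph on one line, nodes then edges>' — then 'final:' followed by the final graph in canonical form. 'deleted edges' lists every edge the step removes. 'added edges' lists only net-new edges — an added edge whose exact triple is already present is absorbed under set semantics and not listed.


step 1: rule r1; match: 0->10, 1->0, 2->8, 3->13; deleted nodes 13; deleted edges (13,0,on); added nodes 16; added edges (16,8,on); result: nodes: 0:P, 6:P, 7:P, 8:P, 10:t1, 11:t2, 12:t3, 15:tok, 16:tok edges: (0,10,in); (8,11,in); (8,12,in); (10,8,out); (11,6,out); (12,6,out); (12,7,out); (15,8,on); (16,8,on)
step 2: rule r2; match: 0->11, 1->8, 2->6, 3->15; deleted nodes 15; deleted edges (15,8,on); added nodes 17; added edges (17,6,on); result: nodes: 0:P, 6:P, 7:P, 8:P, 10:t1, 11:t2, 12:t3, 16:tok, 17:tok edges: (0,10,in); (8,11,in); (8,12,in); (10,8,out); (11,6,out); (12,6,out); (12,7,out); (16,8,on); (17,6,on)
step 3: rule r2; match: 0->11, 1->8, 2->6, 3->16; deleted nodes 16; deleted edges (16,8,on); added nodes 18; added edges (18,6,on); result: nodes: 0:P, 6:P, 7:P, 8:P, 10:t1, 11:t2, 12:t3, 17:tok, 18:tok edges: (0,10,in); (8,11,in); (8,12,in); (10,8,out); (11,6,out); (12,6,out); (12,7,out); (17,6,on); (18,6,on)
final:
nodes: 0:P, 6:P, 7:P, 8:P, 10:t1, 11:t2, 12:t3, 17:tok, 18:tok
edges: (0,10,in); (8,11,in); (8,12,in); (10,8,out); (11,6,out); (12,6,out); (12,7,out); (17,6,on); (18,6,on)


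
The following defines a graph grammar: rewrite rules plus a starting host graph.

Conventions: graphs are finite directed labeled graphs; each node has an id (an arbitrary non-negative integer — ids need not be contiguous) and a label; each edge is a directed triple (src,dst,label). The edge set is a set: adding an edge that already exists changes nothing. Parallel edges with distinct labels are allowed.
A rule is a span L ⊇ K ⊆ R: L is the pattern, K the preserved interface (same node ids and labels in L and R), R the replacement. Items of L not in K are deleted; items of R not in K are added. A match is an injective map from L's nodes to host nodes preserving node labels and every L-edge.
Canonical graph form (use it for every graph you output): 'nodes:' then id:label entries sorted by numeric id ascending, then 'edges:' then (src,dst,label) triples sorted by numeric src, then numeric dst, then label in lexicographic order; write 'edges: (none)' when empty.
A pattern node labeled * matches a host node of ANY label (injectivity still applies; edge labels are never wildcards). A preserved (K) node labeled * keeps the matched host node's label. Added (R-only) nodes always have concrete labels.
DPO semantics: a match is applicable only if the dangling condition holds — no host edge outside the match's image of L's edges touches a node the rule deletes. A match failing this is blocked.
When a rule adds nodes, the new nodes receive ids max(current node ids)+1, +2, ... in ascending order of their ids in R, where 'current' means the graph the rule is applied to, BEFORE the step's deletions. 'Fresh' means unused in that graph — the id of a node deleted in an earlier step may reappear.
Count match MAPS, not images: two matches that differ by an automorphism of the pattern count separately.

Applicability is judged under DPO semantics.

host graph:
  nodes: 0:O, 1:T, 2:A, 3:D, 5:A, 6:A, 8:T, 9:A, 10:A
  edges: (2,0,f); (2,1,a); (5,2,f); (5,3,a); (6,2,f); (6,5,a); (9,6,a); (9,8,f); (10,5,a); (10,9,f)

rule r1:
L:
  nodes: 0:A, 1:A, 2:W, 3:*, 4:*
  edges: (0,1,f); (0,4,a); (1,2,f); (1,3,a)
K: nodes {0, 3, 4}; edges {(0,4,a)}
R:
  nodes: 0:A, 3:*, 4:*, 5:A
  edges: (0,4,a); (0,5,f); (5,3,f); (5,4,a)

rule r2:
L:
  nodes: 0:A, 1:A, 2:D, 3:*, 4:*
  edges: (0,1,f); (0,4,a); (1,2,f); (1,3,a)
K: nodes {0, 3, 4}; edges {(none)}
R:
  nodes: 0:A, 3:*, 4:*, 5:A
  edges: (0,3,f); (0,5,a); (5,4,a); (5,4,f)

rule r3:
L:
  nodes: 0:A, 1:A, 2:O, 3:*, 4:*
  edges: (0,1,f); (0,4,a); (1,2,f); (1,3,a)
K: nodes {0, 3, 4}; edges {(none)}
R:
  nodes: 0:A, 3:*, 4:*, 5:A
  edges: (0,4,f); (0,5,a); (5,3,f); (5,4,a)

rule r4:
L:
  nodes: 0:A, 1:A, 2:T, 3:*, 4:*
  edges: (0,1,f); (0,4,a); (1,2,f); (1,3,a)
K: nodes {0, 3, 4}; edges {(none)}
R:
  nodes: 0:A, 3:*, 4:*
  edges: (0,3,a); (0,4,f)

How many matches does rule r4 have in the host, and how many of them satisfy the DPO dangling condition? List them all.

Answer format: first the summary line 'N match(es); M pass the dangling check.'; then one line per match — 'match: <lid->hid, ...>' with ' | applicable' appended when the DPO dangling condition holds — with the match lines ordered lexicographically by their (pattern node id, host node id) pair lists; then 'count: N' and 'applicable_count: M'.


1 match(es); 1 pass the dangling check.
match: 0->10, 1->9, 2->8, 3->6, 4->5 | applicable
count: 1
applicable_count: 1


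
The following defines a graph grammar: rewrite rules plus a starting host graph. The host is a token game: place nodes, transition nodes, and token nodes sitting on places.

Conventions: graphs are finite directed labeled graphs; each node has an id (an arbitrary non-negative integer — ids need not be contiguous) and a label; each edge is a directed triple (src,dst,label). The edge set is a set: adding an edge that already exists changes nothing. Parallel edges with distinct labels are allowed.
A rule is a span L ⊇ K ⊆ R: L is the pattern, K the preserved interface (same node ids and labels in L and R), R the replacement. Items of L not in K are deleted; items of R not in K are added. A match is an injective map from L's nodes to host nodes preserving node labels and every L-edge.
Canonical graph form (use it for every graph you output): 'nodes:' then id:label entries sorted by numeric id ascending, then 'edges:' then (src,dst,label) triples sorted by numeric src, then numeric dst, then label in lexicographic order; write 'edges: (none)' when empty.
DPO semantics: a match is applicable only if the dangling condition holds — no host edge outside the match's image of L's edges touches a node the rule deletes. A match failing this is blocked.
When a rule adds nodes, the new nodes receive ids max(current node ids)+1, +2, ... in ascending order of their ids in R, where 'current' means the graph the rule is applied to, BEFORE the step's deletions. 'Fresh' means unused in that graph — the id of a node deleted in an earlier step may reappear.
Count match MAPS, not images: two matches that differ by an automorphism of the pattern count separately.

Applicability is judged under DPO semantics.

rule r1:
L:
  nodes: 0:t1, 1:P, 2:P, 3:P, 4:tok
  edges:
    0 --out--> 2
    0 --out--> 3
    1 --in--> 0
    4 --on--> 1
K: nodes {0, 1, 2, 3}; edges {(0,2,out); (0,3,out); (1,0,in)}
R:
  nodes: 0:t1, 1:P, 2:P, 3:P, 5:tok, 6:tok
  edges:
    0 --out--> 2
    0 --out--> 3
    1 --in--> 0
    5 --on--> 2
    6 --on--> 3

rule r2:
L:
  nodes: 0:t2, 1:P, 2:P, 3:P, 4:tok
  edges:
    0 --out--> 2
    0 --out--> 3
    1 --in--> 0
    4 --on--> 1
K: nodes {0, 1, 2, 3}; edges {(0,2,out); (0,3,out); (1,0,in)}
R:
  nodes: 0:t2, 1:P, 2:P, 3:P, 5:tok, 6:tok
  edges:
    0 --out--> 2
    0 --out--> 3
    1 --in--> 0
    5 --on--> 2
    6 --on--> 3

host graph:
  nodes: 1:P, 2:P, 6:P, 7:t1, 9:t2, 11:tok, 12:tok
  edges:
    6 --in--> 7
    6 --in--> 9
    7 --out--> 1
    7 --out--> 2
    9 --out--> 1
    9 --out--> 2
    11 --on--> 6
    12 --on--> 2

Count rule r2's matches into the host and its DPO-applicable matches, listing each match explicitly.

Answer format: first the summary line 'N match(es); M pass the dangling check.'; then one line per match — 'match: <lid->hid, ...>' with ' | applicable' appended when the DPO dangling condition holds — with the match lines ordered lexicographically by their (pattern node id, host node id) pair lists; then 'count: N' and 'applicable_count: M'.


2 match(es); 2 pass the dangling check.
match: 0->9, 1->6, 2->1, 3->2, 4->11 | applicable
match: 0->9, 1->6, 2->2, 3->1, 4->11 | applicable
count: 2
applicable_count: 2
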